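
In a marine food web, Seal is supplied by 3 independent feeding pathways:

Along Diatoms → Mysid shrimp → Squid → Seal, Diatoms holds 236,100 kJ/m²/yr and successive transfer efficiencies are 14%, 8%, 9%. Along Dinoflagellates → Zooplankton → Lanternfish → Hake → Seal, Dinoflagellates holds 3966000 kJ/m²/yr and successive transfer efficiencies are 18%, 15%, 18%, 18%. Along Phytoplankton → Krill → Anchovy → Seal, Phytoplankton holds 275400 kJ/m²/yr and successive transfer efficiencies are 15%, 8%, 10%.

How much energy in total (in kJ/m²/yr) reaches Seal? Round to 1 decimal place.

Via Diatoms: 236100 × 0.14 × 0.08 × 0.09 = 237.9888 kJ/m²/yr
Via Dinoflagellates: 3966000 × 0.18 × 0.15 × 0.18 × 0.18 = 3469.4568 kJ/m²/yr
Via Phytoplankton: 275400 × 0.15 × 0.08 × 0.1 = 330.48 kJ/m²/yr
Total at Seal: 237.9888 + 3469.4568 + 330.48 = 4037.9256 kJ/m²/yr

4037.9 kJ/m²/yr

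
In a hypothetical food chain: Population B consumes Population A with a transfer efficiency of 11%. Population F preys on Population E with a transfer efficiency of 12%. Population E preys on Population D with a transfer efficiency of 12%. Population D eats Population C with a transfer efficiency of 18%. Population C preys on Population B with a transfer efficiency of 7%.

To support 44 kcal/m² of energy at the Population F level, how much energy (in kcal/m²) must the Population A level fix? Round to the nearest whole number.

2204586 kcal/m²

Cumulative transfer efficiency: 0.11 × 0.07 × 0.18 × 0.12 × 0.12 = 0.0000199584
Population A energy = 44 / 0.0000199584 = 2204586 kcal/m²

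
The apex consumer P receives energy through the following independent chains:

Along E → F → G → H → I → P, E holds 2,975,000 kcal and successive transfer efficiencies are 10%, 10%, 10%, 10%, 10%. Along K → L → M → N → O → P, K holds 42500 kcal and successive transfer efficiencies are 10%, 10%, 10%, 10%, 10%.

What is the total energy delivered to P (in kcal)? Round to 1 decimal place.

Via E: 2975000 × 0.1 × 0.1 × 0.1 × 0.1 × 0.1 = 29.75 kcal
Via K: 42500 × 0.1 × 0.1 × 0.1 × 0.1 × 0.1 = 0.425 kcal
Total at P: 29.75 + 0.425 = 30.175 kcal

30.2 kcal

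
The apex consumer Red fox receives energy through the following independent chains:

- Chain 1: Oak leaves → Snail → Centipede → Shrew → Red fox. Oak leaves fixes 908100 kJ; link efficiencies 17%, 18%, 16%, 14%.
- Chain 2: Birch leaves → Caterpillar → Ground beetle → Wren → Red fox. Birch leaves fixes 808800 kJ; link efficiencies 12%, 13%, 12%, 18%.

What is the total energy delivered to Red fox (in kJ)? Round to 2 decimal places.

Chain 1: 908100 × 0.17 × 0.18 × 0.16 × 0.14 = 622.448064 kJ
Chain 2: 808800 × 0.12 × 0.13 × 0.12 × 0.18 = 272.533248 kJ
Total at Red fox: 622.448064 + 272.533248 = 894.981312 kJ

894.98 kJ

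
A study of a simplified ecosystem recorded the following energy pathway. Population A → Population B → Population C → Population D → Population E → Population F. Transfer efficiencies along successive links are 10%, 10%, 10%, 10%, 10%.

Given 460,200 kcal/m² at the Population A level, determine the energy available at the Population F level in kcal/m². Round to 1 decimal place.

4.6 kcal/m²

Population B: 460200 × 0.1 = 46020 kcal/m²
Population C: 46020 × 0.1 = 4602 kcal/m²
Population D: 4602 × 0.1 = 460.2 kcal/m²
Population E: 460.2 × 0.1 = 46.02 kcal/m²
Population F: 46.02 × 0.1 = 4.602 kcal/m²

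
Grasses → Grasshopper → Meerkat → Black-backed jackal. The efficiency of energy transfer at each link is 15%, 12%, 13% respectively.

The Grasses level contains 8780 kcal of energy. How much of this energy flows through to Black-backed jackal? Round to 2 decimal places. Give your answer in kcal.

Grasshopper: 8780 × 0.15 = 1317 kcal
Meerkat: 1317 × 0.12 = 158.04 kcal
Black-backed jackal: 158.04 × 0.13 = 20.5452 kcal

20.55 kcal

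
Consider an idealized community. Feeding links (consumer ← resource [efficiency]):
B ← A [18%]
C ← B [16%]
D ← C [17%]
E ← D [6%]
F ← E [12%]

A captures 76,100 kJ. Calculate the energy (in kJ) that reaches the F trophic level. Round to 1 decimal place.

B: 76100 × 0.18 = 13698 kJ
C: 13698 × 0.16 = 2191.68 kJ
D: 2191.68 × 0.17 = 372.5856 kJ
E: 372.5856 × 0.06 = 22.355136 kJ
F: 22.355136 × 0.12 = 2.68261632 kJ

2.7 kJ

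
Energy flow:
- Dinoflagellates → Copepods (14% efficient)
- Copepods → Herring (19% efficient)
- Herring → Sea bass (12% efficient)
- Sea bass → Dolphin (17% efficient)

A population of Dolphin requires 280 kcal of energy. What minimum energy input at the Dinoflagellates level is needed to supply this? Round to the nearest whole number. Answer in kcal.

Cumulative transfer efficiency: 0.14 × 0.19 × 0.12 × 0.17 = 0.00054264
Dinoflagellates energy = 280 / 0.00054264 = 515996 kcal

515996 kcal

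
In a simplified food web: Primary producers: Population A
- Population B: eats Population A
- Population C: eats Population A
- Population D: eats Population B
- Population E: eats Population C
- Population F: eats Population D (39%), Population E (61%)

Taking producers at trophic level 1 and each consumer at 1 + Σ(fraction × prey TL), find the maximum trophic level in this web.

Population B: 1 + 1 = 2
Population C: 1 + 1 = 2
Population D: 1 + 2 = 3
Population E: 1 + 2 = 3
Population F: 1 + (0.39×3 + 0.61×3) = 4

4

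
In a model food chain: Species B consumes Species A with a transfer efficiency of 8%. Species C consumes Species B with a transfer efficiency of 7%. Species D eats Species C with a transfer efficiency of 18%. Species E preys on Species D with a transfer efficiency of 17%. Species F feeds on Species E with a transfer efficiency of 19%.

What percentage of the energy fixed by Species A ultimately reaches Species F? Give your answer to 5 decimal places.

0.00326%

Product of link efficiencies: 0.08 × 0.07 × 0.18 × 0.17 × 0.19 = 0.0000325584
As a percentage: 0.0000325584 × 100 = 0.00326%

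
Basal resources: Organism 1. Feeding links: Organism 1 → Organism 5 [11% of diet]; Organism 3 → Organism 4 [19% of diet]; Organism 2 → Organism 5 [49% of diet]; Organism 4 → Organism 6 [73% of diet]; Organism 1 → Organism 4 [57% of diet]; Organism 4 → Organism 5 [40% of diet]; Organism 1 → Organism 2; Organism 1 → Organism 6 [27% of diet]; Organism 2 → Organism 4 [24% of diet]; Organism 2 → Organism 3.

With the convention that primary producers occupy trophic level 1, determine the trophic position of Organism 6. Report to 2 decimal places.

Organism 2: 1 + 1 = 2
Organism 3: 1 + 2 = 3
Organism 4: 1 + (0.57×1 + 0.24×2 + 0.19×3) = 2.62
Organism 5: 1 + (0.49×2 + 0.4×2.62 + 0.11×1) = 3.138
Organism 6: 1 + (0.73×2.62 + 0.27×1) = 3.1826

3.18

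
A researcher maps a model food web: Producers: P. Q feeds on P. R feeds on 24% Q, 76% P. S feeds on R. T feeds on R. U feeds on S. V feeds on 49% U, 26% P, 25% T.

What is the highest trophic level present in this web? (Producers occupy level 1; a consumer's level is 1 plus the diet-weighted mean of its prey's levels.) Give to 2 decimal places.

4.24

Q: 1 + 1 = 2
R: 1 + (0.24×2 + 0.76×1) = 2.24
S: 1 + 2.24 = 3.24
T: 1 + 2.24 = 3.24
U: 1 + 3.24 = 4.24
V: 1 + (0.49×4.24 + 0.26×1 + 0.25×3.24) = 4.1476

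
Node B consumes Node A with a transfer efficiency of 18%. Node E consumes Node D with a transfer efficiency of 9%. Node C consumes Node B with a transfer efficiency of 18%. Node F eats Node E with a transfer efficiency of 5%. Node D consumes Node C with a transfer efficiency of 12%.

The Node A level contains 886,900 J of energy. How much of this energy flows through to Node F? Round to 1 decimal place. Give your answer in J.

Node B: 886900 × 0.18 = 159642 J
Node C: 159642 × 0.18 = 28735.56 J
Node D: 28735.56 × 0.12 = 3448.2672 J
Node E: 3448.2672 × 0.09 = 310.344048 J
Node F: 310.344048 × 0.05 = 15.5172024 J

15.5 J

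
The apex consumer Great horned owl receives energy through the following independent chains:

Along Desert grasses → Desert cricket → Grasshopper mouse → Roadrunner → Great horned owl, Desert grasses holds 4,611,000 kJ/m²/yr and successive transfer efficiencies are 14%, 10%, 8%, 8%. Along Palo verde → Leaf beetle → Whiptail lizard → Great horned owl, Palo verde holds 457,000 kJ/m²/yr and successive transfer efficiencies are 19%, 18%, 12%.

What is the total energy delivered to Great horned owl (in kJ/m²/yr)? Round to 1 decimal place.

Via Desert grasses: 4611000 × 0.14 × 0.1 × 0.08 × 0.08 = 413.1456 kJ/m²/yr
Via Palo verde: 457000 × 0.19 × 0.18 × 0.12 = 1875.528 kJ/m²/yr
Total at Great horned owl: 413.1456 + 1875.528 = 2288.6736 kJ/m²/yr

2288.7 kJ/m²/yr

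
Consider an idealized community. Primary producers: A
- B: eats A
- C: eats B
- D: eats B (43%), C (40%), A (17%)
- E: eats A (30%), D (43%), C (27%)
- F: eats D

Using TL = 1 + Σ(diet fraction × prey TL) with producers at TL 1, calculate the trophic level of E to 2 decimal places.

3.50

B: 1 + 1 = 2
C: 1 + 2 = 3
D: 1 + (0.43×2 + 0.4×3 + 0.17×1) = 3.23
E: 1 + (0.3×1 + 0.43×3.23 + 0.27×3) = 3.4989
F: 1 + 3.23 = 4.23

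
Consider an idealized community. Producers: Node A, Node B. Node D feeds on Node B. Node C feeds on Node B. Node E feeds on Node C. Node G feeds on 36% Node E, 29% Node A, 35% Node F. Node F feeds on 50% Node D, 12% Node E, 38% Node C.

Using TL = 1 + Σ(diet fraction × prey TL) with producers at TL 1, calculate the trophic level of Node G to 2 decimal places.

3.46

Node C: 1 + 1 = 2
Node D: 1 + 1 = 2
Node E: 1 + 2 = 3
Node F: 1 + (0.5×2 + 0.12×3 + 0.38×2) = 3.12
Node G: 1 + (0.36×3 + 0.29×1 + 0.35×3.12) = 3.462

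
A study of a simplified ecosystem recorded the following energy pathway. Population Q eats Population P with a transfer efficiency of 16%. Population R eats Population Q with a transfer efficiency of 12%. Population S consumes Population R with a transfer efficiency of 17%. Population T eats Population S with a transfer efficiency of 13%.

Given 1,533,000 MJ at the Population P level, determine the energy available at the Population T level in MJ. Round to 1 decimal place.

Population Q: 1533000 × 0.16 = 245280 MJ
Population R: 245280 × 0.12 = 29433.6 MJ
Population S: 29433.6 × 0.17 = 5003.712 MJ
Population T: 5003.712 × 0.13 = 650.48256 MJ

650.5 MJ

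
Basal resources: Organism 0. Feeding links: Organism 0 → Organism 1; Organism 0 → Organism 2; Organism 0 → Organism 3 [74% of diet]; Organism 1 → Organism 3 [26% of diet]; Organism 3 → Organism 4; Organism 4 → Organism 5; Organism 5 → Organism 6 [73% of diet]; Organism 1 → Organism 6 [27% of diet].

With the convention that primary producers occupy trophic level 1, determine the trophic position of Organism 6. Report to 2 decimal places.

4.65

Organism 1: 1 + 1 = 2
Organism 2: 1 + 1 = 2
Organism 3: 1 + (0.74×1 + 0.26×2) = 2.26
Organism 4: 1 + 2.26 = 3.26
Organism 5: 1 + 3.26 = 4.26
Organism 6: 1 + (0.73×4.26 + 0.27×2) = 4.6498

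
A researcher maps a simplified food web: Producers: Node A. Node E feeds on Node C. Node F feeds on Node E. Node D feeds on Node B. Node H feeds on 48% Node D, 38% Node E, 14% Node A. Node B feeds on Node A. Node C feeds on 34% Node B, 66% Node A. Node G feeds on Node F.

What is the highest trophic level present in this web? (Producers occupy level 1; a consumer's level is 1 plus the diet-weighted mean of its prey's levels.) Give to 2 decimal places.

5.34

Node B: 1 + 1 = 2
Node C: 1 + (0.34×2 + 0.66×1) = 2.34
Node D: 1 + 2 = 3
Node E: 1 + 2.34 = 3.34
Node F: 1 + 3.34 = 4.34
Node G: 1 + 4.34 = 5.34
Node H: 1 + (0.48×3 + 0.38×3.34 + 0.14×1) = 3.8492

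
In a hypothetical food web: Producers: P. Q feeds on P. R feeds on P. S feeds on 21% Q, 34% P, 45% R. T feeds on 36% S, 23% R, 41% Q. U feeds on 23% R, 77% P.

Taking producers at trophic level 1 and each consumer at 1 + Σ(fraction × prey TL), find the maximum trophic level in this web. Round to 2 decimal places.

Q: 1 + 1 = 2
R: 1 + 1 = 2
S: 1 + (0.21×2 + 0.34×1 + 0.45×2) = 2.66
T: 1 + (0.36×2.66 + 0.23×2 + 0.41×2) = 3.2376
U: 1 + (0.23×2 + 0.77×1) = 2.23

3.24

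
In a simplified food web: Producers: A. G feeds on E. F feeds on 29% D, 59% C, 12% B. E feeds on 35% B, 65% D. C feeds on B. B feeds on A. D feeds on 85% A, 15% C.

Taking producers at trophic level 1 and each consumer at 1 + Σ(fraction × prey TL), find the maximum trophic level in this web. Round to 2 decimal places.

4.20

B: 1 + 1 = 2
C: 1 + 2 = 3
D: 1 + (0.85×1 + 0.15×3) = 2.3
E: 1 + (0.35×2 + 0.65×2.3) = 3.195
F: 1 + (0.29×2.3 + 0.59×3 + 0.12×2) = 3.677
G: 1 + 3.195 = 4.195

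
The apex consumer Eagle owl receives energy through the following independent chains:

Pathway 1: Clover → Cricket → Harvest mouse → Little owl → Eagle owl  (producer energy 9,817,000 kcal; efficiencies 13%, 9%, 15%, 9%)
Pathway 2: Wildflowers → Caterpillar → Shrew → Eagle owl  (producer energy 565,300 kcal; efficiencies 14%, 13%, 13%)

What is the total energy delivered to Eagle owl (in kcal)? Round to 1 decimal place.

Pathway 1: 9817000 × 0.13 × 0.09 × 0.15 × 0.09 = 1550.59515 kcal
Pathway 2: 565300 × 0.14 × 0.13 × 0.13 = 1337.4998 kcal
Total at Eagle owl: 1550.59515 + 1337.4998 = 2888.09495 kcal

2888.1 kcal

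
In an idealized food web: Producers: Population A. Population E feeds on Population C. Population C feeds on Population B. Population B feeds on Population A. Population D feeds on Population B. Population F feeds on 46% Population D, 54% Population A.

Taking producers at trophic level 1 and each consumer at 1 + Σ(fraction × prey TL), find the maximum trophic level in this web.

4

Population B: 1 + 1 = 2
Population C: 1 + 2 = 3
Population D: 1 + 2 = 3
Population E: 1 + 3 = 4
Population F: 1 + (0.46×3 + 0.54×1) = 2.92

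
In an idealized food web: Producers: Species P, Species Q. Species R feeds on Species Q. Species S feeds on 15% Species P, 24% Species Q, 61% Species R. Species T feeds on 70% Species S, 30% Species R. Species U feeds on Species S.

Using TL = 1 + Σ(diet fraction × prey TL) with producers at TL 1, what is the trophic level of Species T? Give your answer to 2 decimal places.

Species R: 1 + 1 = 2
Species S: 1 + (0.15×1 + 0.24×1 + 0.61×2) = 2.61
Species T: 1 + (0.7×2.61 + 0.3×2) = 3.427
Species U: 1 + 2.61 = 3.61

3.43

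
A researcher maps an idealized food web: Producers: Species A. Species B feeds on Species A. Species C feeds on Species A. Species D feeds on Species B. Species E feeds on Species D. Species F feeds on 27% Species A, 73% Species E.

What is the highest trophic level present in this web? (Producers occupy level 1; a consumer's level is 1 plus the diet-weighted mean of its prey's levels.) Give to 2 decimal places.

4.19

Species B: 1 + 1 = 2
Species C: 1 + 1 = 2
Species D: 1 + 2 = 3
Species E: 1 + 3 = 4
Species F: 1 + (0.27×1 + 0.73×4) = 4.19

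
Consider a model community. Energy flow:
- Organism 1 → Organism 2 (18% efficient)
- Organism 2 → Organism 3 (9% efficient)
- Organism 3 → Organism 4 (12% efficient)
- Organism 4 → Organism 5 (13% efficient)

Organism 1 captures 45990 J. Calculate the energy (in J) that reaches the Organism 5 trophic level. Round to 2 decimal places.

Organism 2: 45990 × 0.18 = 8278.2 J
Organism 3: 8278.2 × 0.09 = 745.038 J
Organism 4: 745.038 × 0.12 = 89.40456 J
Organism 5: 89.40456 × 0.13 = 11.6225928 J

11.62 J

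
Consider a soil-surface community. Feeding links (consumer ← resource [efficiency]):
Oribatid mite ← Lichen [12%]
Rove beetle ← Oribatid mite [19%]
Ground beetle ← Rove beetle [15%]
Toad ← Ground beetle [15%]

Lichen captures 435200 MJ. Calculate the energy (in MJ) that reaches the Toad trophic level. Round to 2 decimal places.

223.26 MJ

Oribatid mite: 435200 × 0.12 = 52224 MJ
Rove beetle: 52224 × 0.19 = 9922.56 MJ
Ground beetle: 9922.56 × 0.15 = 1488.384 MJ
Toad: 1488.384 × 0.15 = 223.2576 MJ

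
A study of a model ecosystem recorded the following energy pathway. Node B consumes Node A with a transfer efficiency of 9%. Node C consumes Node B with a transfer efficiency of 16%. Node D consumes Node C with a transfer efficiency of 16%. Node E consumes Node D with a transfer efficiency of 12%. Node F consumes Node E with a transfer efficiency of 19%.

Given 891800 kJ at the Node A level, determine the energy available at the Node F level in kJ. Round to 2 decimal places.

46.85 kJ

Node B: 891800 × 0.09 = 80262 kJ
Node C: 80262 × 0.16 = 12841.92 kJ
Node D: 12841.92 × 0.16 = 2054.7072 kJ
Node E: 2054.7072 × 0.12 = 246.564864 kJ
Node F: 246.564864 × 0.19 = 46.84732416 kJ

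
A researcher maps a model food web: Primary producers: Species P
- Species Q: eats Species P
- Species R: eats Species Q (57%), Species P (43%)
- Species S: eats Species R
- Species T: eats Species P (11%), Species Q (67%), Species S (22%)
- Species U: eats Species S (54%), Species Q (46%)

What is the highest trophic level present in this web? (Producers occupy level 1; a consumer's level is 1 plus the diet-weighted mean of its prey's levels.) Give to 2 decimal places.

Species Q: 1 + 1 = 2
Species R: 1 + (0.57×2 + 0.43×1) = 2.57
Species S: 1 + 2.57 = 3.57
Species T: 1 + (0.11×1 + 0.67×2 + 0.22×3.57) = 3.2354
Species U: 1 + (0.54×3.57 + 0.46×2) = 3.8478

3.85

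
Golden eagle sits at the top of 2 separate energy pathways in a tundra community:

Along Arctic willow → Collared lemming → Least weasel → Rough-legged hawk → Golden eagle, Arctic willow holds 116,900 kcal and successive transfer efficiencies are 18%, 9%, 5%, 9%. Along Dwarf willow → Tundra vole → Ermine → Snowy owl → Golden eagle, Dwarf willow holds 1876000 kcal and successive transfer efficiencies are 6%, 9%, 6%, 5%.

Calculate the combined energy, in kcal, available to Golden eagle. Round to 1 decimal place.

38.9 kcal

Via Arctic willow: 116900 × 0.18 × 0.09 × 0.05 × 0.09 = 8.52201 kcal
Via Dwarf willow: 1876000 × 0.06 × 0.09 × 0.06 × 0.05 = 30.3912 kcal
Total at Golden eagle: 8.52201 + 30.3912 = 38.91321 kcal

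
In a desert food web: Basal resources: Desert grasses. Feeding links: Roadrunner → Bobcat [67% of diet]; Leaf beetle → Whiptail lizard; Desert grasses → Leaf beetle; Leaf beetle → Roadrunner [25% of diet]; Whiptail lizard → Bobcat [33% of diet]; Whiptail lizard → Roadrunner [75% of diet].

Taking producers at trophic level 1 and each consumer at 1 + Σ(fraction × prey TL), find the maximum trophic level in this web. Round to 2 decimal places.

Leaf beetle: 1 + 1 = 2
Whiptail lizard: 1 + 2 = 3
Roadrunner: 1 + (0.75×3 + 0.25×2) = 3.75
Bobcat: 1 + (0.67×3.75 + 0.33×3) = 4.5025

4.50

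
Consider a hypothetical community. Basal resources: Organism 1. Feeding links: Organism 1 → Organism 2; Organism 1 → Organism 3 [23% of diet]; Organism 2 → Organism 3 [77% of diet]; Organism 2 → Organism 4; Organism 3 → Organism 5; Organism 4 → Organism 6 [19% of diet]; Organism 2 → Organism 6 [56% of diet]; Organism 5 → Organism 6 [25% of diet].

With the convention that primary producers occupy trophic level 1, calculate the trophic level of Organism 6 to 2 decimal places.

3.63

Organism 2: 1 + 1 = 2
Organism 3: 1 + (0.23×1 + 0.77×2) = 2.77
Organism 4: 1 + 2 = 3
Organism 5: 1 + 2.77 = 3.77
Organism 6: 1 + (0.19×3 + 0.56×2 + 0.25×3.77) = 3.6325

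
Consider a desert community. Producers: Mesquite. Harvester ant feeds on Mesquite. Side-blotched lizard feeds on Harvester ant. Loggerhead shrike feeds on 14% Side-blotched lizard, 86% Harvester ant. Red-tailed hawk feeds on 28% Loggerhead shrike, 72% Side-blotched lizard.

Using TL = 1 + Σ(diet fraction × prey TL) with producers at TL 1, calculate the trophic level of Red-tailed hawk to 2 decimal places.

4.04

Harvester ant: 1 + 1 = 2
Side-blotched lizard: 1 + 2 = 3
Loggerhead shrike: 1 + (0.14×3 + 0.86×2) = 3.14
Red-tailed hawk: 1 + (0.28×3.14 + 0.72×3) = 4.0392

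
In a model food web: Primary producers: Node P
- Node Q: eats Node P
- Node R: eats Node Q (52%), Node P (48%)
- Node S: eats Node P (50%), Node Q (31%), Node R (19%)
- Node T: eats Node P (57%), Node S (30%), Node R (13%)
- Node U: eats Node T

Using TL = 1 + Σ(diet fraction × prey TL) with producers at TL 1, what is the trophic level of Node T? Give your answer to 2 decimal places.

2.68

Node Q: 1 + 1 = 2
Node R: 1 + (0.52×2 + 0.48×1) = 2.52
Node S: 1 + (0.5×1 + 0.31×2 + 0.19×2.52) = 2.5988
Node T: 1 + (0.57×1 + 0.3×2.5988 + 0.13×2.52) = 2.67724
Node U: 1 + 2.67724 = 3.67724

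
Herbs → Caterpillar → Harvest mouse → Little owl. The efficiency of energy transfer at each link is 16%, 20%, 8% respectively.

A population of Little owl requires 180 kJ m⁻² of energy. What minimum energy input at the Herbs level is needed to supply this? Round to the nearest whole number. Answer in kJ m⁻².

Cumulative transfer efficiency: 0.16 × 0.2 × 0.08 = 0.00256
Herbs energy = 180 / 0.00256 = 70313 kJ m⁻²

70313 kJ m⁻²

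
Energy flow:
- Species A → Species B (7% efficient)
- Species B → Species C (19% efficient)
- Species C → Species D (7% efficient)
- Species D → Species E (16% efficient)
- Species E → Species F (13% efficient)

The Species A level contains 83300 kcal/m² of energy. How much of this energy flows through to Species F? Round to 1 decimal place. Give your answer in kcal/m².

Species B: 83300 × 0.07 = 5831 kcal/m²
Species C: 5831 × 0.19 = 1107.89 kcal/m²
Species D: 1107.89 × 0.07 = 77.5523 kcal/m²
Species E: 77.5523 × 0.16 = 12.408368 kcal/m²
Species F: 12.408368 × 0.13 = 1.61308784 kcal/m²

1.6 kcal/m²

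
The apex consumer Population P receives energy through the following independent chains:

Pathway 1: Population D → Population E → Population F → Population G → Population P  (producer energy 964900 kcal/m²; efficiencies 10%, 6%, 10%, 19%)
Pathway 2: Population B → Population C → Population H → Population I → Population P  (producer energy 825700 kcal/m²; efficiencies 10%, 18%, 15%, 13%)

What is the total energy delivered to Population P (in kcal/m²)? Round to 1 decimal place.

399.8 kcal/m²

Pathway 1: 964900 × 0.1 × 0.06 × 0.1 × 0.19 = 109.9986 kcal/m²
Pathway 2: 825700 × 0.1 × 0.18 × 0.15 × 0.13 = 289.8207 kcal/m²
Total at Population P: 109.9986 + 289.8207 = 399.8193 kcal/m²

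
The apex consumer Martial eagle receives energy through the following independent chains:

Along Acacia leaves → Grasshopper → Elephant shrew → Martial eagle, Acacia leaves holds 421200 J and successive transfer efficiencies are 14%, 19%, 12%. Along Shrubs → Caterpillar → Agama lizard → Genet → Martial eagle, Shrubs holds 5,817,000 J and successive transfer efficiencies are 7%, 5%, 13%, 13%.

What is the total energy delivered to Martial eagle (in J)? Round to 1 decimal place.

1688.5 J

Via Acacia leaves: 421200 × 0.14 × 0.19 × 0.12 = 1344.4704 J
Via Shrubs: 5817000 × 0.07 × 0.05 × 0.13 × 0.13 = 344.07555 J
Total at Martial eagle: 1344.4704 + 344.07555 = 1688.54595 J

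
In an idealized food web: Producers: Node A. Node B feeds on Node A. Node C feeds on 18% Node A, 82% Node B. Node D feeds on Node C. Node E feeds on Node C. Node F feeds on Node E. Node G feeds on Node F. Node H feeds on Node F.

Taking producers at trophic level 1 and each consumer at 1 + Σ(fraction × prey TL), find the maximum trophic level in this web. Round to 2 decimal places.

Node B: 1 + 1 = 2
Node C: 1 + (0.18×1 + 0.82×2) = 2.82
Node D: 1 + 2.82 = 3.82
Node E: 1 + 2.82 = 3.82
Node F: 1 + 3.82 = 4.82
Node G: 1 + 4.82 = 5.82
Node H: 1 + 4.82 = 5.82

5.82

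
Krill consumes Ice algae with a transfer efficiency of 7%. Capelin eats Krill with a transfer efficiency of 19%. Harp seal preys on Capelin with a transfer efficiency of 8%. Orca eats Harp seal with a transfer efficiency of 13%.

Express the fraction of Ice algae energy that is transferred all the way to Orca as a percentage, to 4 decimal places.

0.0138%

Product of link efficiencies: 0.07 × 0.19 × 0.08 × 0.13 = 0.00013832
As a percentage: 0.00013832 × 100 = 0.0138%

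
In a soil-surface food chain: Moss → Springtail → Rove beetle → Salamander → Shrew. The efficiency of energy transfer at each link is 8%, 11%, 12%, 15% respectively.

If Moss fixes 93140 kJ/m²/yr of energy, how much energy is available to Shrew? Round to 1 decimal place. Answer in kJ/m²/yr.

Springtail: 93140 × 0.08 = 7451.2 kJ/m²/yr
Rove beetle: 7451.2 × 0.11 = 819.632 kJ/m²/yr
Salamander: 819.632 × 0.12 = 98.35584 kJ/m²/yr
Shrew: 98.35584 × 0.15 = 14.753376 kJ/m²/yr

14.8 kJ/m²/yr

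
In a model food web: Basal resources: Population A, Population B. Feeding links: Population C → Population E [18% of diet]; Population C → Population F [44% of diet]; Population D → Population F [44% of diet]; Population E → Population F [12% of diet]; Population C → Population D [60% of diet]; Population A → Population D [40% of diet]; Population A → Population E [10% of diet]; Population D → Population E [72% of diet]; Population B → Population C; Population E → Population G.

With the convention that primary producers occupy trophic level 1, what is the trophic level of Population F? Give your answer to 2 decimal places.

3.42

Population C: 1 + 1 = 2
Population D: 1 + (0.4×1 + 0.6×2) = 2.6
Population E: 1 + (0.18×2 + 0.1×1 + 0.72×2.6) = 3.332
Population F: 1 + (0.44×2.6 + 0.12×3.332 + 0.44×2) = 3.42384
Population G: 1 + 3.332 = 4.332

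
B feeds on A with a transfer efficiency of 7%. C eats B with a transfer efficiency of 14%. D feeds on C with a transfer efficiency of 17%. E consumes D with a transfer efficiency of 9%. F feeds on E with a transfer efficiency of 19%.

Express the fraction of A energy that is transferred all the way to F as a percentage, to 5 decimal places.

Product of link efficiencies: 0.07 × 0.14 × 0.17 × 0.09 × 0.19 = 0.0000284886
As a percentage: 0.0000284886 × 100 = 0.00285%

0.00285%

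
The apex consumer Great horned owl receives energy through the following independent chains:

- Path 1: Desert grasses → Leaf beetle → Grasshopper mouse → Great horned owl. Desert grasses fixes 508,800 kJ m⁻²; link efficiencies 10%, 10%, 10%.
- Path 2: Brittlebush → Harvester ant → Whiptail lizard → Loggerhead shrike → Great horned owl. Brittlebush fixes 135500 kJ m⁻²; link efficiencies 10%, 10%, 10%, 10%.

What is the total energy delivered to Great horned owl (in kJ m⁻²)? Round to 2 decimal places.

522.35 kJ m⁻²

Path 1: 508800 × 0.1 × 0.1 × 0.1 = 508.8 kJ m⁻²
Path 2: 135500 × 0.1 × 0.1 × 0.1 × 0.1 = 13.55 kJ m⁻²
Total at Great horned owl: 508.8 + 13.55 = 522.35 kJ m⁻²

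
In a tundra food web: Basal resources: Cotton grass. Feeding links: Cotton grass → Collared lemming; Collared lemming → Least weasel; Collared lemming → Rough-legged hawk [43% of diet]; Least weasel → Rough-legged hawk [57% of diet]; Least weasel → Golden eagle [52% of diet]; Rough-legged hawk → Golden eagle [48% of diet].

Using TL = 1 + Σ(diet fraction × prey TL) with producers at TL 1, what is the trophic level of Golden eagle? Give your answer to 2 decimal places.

Collared lemming: 1 + 1 = 2
Least weasel: 1 + 2 = 3
Rough-legged hawk: 1 + (0.43×2 + 0.57×3) = 3.57
Golden eagle: 1 + (0.52×3 + 0.48×3.57) = 4.2736

4.27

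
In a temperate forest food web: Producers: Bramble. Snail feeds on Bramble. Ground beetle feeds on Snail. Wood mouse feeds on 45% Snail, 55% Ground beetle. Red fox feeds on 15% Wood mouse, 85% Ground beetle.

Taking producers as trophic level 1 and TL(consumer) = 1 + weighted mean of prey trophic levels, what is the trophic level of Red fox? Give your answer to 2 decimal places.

4.08

Snail: 1 + 1 = 2
Ground beetle: 1 + 2 = 3
Wood mouse: 1 + (0.45×2 + 0.55×3) = 3.55
Red fox: 1 + (0.15×3.55 + 0.85×3) = 4.0825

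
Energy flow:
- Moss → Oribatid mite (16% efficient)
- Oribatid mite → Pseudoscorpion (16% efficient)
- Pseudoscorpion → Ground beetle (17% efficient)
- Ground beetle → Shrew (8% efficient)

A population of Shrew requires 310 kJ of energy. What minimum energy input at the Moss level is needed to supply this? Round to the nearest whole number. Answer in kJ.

Cumulative transfer efficiency: 0.16 × 0.16 × 0.17 × 0.08 = 0.00034816
Moss energy = 310 / 0.00034816 = 890395 kJ

890395 kJ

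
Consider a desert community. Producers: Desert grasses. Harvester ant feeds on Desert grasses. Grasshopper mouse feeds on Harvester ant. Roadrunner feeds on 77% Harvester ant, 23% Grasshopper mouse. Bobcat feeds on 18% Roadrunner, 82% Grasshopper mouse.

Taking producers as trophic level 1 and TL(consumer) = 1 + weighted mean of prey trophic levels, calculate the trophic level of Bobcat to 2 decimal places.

4.04

Harvester ant: 1 + 1 = 2
Grasshopper mouse: 1 + 2 = 3
Roadrunner: 1 + (0.77×2 + 0.23×3) = 3.23
Bobcat: 1 + (0.18×3.23 + 0.82×3) = 4.0414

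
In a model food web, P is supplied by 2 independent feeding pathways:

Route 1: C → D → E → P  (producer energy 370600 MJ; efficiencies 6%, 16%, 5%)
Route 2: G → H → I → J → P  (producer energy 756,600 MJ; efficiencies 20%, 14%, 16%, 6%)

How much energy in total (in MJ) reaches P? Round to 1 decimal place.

381.3 MJ

Route 1: 370600 × 0.06 × 0.16 × 0.05 = 177.888 MJ
Route 2: 756600 × 0.2 × 0.14 × 0.16 × 0.06 = 203.37408 MJ
Total at P: 177.888 + 203.37408 = 381.26208 MJ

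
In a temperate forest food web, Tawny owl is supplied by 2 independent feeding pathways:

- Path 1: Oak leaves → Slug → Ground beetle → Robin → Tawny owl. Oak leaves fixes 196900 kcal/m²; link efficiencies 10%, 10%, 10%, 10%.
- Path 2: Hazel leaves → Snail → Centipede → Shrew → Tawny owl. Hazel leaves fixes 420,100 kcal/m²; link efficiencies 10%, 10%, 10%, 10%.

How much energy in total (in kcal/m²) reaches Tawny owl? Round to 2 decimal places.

61.70 kcal/m²

Path 1: 196900 × 0.1 × 0.1 × 0.1 × 0.1 = 19.69 kcal/m²
Path 2: 420100 × 0.1 × 0.1 × 0.1 × 0.1 = 42.01 kcal/m²
Total at Tawny owl: 19.69 + 42.01 = 61.7 kcal/m²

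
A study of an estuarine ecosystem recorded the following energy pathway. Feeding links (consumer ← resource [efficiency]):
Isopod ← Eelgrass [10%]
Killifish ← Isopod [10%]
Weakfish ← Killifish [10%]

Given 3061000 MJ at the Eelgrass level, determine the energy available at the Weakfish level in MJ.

Isopod: 3061000 × 0.1 = 306100 MJ
Killifish: 306100 × 0.1 = 30610 MJ
Weakfish: 30610 × 0.1 = 3061 MJ

3061 MJ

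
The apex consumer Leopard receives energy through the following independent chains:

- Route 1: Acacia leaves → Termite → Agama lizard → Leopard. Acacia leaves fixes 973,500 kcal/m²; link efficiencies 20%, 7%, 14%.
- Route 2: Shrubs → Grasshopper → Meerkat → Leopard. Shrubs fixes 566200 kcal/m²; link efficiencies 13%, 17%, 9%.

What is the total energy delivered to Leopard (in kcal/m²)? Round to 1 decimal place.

3034.2 kcal/m²

Route 1: 973500 × 0.2 × 0.07 × 0.14 = 1908.06 kcal/m²
Route 2: 566200 × 0.13 × 0.17 × 0.09 = 1126.1718 kcal/m²
Total at Leopard: 1908.06 + 1126.1718 = 3034.2318 kcal/m²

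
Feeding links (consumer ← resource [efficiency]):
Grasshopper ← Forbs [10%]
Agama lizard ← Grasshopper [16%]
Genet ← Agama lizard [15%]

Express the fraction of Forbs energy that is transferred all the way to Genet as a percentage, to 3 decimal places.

0.240%

Product of link efficiencies: 0.1 × 0.16 × 0.15 = 0.0024
As a percentage: 0.0024 × 100 = 0.240%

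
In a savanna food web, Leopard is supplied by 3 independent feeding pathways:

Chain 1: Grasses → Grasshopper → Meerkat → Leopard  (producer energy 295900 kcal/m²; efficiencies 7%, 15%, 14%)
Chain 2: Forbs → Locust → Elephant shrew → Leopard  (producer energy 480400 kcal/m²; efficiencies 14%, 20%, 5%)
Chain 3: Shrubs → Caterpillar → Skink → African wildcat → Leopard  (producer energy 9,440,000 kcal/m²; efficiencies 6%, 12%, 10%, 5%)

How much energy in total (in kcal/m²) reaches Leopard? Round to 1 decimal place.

Chain 1: 295900 × 0.07 × 0.15 × 0.14 = 434.973 kcal/m²
Chain 2: 480400 × 0.14 × 0.2 × 0.05 = 672.56 kcal/m²
Chain 3: 9440000 × 0.06 × 0.12 × 0.1 × 0.05 = 339.84 kcal/m²
Total at Leopard: 434.973 + 672.56 + 339.84 = 1447.373 kcal/m²

1447.4 kcal/m²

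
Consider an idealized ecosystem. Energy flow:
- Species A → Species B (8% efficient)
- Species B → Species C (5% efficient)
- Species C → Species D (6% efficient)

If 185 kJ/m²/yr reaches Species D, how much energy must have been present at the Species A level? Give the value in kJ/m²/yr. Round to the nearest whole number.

770833 kJ/m²/yr

Cumulative transfer efficiency: 0.08 × 0.05 × 0.06 = 0.00024
Species A energy = 185 / 0.00024 = 770833 kJ/m²/yr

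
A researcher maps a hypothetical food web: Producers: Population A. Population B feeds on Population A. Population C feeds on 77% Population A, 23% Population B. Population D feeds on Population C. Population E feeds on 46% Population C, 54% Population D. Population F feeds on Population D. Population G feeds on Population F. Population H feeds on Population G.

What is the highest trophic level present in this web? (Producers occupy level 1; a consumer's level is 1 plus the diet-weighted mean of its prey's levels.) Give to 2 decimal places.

Population B: 1 + 1 = 2
Population C: 1 + (0.77×1 + 0.23×2) = 2.23
Population D: 1 + 2.23 = 3.23
Population E: 1 + (0.46×2.23 + 0.54×3.23) = 3.77
Population F: 1 + 3.23 = 4.23
Population G: 1 + 4.23 = 5.23
Population H: 1 + 5.23 = 6.23

6.23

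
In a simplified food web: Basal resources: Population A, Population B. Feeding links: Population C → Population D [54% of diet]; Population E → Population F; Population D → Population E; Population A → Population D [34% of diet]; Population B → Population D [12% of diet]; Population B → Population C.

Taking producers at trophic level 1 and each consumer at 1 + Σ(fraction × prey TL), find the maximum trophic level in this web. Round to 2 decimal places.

Population C: 1 + 1 = 2
Population D: 1 + (0.12×1 + 0.34×1 + 0.54×2) = 2.54
Population E: 1 + 2.54 = 3.54
Population F: 1 + 3.54 = 4.54

4.54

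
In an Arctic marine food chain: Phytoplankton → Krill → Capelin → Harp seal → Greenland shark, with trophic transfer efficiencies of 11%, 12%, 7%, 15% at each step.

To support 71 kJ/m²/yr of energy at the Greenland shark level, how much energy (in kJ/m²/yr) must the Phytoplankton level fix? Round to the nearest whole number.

512266 kJ/m²/yr

Cumulative transfer efficiency: 0.11 × 0.12 × 0.07 × 0.15 = 0.0001386
Phytoplankton energy = 71 / 0.0001386 = 512266 kJ/m²/yr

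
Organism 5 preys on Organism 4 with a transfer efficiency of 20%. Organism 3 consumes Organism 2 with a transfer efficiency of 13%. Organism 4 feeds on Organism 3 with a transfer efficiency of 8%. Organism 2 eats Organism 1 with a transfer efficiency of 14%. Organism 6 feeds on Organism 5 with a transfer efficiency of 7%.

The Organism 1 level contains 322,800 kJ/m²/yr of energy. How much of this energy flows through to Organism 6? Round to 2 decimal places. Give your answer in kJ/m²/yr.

Organism 2: 322800 × 0.14 = 45192 kJ/m²/yr
Organism 3: 45192 × 0.13 = 5874.96 kJ/m²/yr
Organism 4: 5874.96 × 0.08 = 469.9968 kJ/m²/yr
Organism 5: 469.9968 × 0.2 = 93.99936 kJ/m²/yr
Organism 6: 93.99936 × 0.07 = 6.5799552 kJ/m²/yr

6.58 kJ/m²/yr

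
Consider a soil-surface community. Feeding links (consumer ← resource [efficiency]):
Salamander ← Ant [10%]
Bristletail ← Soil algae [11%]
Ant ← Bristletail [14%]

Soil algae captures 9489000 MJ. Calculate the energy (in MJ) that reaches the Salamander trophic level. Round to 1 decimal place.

Bristletail: 9489000 × 0.11 = 1043790 MJ
Ant: 1043790 × 0.14 = 146130.6 MJ
Salamander: 146130.6 × 0.1 = 14613.06 MJ

14613.1 MJ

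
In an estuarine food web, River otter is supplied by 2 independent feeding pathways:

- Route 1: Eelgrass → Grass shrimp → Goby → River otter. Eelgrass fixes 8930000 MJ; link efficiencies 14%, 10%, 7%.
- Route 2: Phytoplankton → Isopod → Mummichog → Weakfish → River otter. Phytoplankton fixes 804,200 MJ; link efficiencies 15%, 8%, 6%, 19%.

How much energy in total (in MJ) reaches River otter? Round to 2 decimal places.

8861.41 MJ

Route 1: 8930000 × 0.14 × 0.1 × 0.07 = 8751.4 MJ
Route 2: 804200 × 0.15 × 0.08 × 0.06 × 0.19 = 110.01456 MJ
Total at River otter: 8751.4 + 110.01456 = 8861.41456 MJ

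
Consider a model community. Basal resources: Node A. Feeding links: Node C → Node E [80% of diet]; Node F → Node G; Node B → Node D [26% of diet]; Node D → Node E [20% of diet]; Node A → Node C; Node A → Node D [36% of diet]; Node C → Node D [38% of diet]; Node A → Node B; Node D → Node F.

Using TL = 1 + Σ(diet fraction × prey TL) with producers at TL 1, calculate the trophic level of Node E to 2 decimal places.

Node B: 1 + 1 = 2
Node C: 1 + 1 = 2
Node D: 1 + (0.36×1 + 0.38×2 + 0.26×2) = 2.64
Node E: 1 + (0.8×2 + 0.2×2.64) = 3.128
Node F: 1 + 2.64 = 3.64
Node G: 1 + 3.64 = 4.64

3.13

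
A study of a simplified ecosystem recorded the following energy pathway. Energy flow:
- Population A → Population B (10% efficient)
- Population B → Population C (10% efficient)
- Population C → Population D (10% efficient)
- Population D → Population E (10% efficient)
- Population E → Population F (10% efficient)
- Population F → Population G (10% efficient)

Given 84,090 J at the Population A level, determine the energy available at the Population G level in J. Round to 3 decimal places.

0.084 J

Population B: 84090 × 0.1 = 8409 J
Population C: 8409 × 0.1 = 840.9 J
Population D: 840.9 × 0.1 = 84.09 J
Population E: 84.09 × 0.1 = 8.409 J
Population F: 8.409 × 0.1 = 0.8409 J
Population G: 0.8409 × 0.1 = 0.08409 J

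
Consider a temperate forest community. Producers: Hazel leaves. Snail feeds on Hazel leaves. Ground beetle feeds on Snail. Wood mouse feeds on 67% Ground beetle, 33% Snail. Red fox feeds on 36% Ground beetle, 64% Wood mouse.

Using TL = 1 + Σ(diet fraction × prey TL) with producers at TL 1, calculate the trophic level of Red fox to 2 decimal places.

Snail: 1 + 1 = 2
Ground beetle: 1 + 2 = 3
Wood mouse: 1 + (0.67×3 + 0.33×2) = 3.67
Red fox: 1 + (0.36×3 + 0.64×3.67) = 4.4288

4.43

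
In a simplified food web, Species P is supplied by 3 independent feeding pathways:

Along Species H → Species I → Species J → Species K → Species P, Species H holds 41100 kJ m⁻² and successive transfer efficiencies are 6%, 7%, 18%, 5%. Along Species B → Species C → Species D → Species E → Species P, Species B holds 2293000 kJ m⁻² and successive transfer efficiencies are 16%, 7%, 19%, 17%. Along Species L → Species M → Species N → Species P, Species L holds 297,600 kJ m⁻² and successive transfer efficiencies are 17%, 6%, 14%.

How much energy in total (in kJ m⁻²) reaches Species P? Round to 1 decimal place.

Via Species H: 41100 × 0.06 × 0.07 × 0.18 × 0.05 = 1.55358 kJ m⁻²
Via Species B: 2293000 × 0.16 × 0.07 × 0.19 × 0.17 = 829.51568 kJ m⁻²
Via Species L: 297600 × 0.17 × 0.06 × 0.14 = 424.9728 kJ m⁻²
Total at Species P: 1.55358 + 829.51568 + 424.9728 = 1256.04206 kJ m⁻²

1256.0 kJ m⁻²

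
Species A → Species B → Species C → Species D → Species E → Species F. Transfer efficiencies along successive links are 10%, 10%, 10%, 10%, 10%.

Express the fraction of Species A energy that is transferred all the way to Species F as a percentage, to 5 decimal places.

Product of link efficiencies: 0.1 × 0.1 × 0.1 × 0.1 × 0.1 = 0.00001
As a percentage: 0.00001 × 100 = 0.00100%

0.00100%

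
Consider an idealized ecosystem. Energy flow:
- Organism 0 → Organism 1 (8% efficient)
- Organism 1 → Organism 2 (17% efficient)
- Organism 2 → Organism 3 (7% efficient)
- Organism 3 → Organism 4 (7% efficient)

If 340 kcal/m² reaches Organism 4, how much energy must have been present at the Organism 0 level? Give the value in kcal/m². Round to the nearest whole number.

Cumulative transfer efficiency: 0.08 × 0.17 × 0.07 × 0.07 = 0.00006664
Organism 0 energy = 340 / 0.00006664 = 5102041 kcal/m²

5102041 kcal/m²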